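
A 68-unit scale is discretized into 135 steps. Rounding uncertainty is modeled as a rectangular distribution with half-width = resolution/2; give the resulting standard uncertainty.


resolution = range / divisions
resolution = 68 / 135 = 0.5037037
u_res = resolution / (2*sqrt(3))
u_res = 0.5037037 / 3.4641016
u_res = 0.1454

0.1454


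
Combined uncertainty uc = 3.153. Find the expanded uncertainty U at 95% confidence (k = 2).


U = k * uc
U = 2 * 3.153
U = 6.3060

6.3060


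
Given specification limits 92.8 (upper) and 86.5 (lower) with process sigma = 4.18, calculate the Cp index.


Cp = (USL - LSL) / (6 * sigma)
= (92.8 - 86.5) / (6 * 4.18)
= 6.3000 / 25.0800
= 0.2512

0.2512


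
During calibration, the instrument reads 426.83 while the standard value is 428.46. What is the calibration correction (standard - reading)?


Correction = standard - reading
= 428.46 - 426.83
= 1.6300

1.6300


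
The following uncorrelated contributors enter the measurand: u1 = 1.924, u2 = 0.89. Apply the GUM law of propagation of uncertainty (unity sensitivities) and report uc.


uc = sqrt(1.924^2 + 0.89^2)
uc = sqrt(4.493876)
uc = 2.1199

2.1199


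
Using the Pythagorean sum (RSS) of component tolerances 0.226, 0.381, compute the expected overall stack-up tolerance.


RSS = sqrt(0.226^2 + 0.381^2)
= sqrt(0.196237)
= 0.4430

0.4430


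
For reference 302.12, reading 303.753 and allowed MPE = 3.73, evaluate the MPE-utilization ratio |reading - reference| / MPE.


e = indication - reference = 303.753 - 302.12 = 1.6330
|e| = 1.6330
ratio = |e| / MPE = 1.6330 / 3.73
ratio = 0.4378

0.4378


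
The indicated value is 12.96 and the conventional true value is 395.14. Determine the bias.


Systematic error = measured - true
= 12.96 - 395.14
= -382.1800

-382.1800


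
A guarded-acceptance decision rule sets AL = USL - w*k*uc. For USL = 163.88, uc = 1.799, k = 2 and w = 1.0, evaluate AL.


U = k * uc = 2 * 1.799 = 3.598
guard band g = w * U = 1.0 * 3.598 = 3.598
AL = USL - g = 163.88 - 3.598
AL = 160.2820

160.2820


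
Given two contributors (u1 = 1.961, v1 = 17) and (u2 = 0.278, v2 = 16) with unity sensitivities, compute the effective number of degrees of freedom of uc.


uc = sqrt(u1^2 + u2^2) = sqrt(1.961^2 + 0.278^2) = 1.9806072
v_eff = uc^4 / (u1^4/v1 + u2^4/v2)
= 1.9806072^4 / (1.961^4/17 + 0.278^4/16)
= 15.388398 / 0.87025752
v_eff = 17.6826

17.6826


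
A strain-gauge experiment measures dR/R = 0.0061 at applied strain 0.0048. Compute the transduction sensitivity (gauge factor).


GF = (dR/R) / epsilon
= 0.0061 / 0.0048
= 1.2708

1.2708


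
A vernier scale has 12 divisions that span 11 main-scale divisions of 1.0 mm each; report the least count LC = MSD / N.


LC = MSD / n_div
= 1.0 / 12
= 0.0833

0.0833


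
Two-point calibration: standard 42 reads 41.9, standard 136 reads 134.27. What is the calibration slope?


slope = (y2 - y1) / (x2 - x1)
= (134.27 - 41.9) / (136 - 42)
= 92.3700 / 94
= 0.9827

0.9827


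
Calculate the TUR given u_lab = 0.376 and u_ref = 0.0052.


TUR = u_lab / u_ref
= 0.376 / 0.0052
= 72.3077

72.3077


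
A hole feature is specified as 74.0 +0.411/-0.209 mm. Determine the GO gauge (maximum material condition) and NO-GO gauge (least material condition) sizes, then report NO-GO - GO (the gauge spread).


GO = nominal - lower_tol (smallest hole = maximum material condition)
GO = 74.0 - 0.209 = 73.791
NO-GO = nominal + upper_tol (largest hole = least material condition)
NO-GO = 74.0 + 0.411 = 74.411
spread = NO-GO - GO = 74.411 - 73.791 = 0.6200

0.6200


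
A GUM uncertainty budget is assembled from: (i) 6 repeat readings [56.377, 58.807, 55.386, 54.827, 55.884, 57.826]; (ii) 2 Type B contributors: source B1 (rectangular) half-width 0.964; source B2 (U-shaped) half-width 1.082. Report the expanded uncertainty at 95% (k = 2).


mean = (56.377 + 58.807 + 55.386 + 54.827 + 55.884 + 57.826) / 6 = 56.51783333
s = sqrt(sum((x - mean)^2)/(n-1)) = 1.5174404
u_A = s / sqrt(n) = 1.5174404 / sqrt(6) = 0.61949245
u_B1 = 0.964 / sqrt(3) = 0.55656566
u_B2 = 1.082 / sqrt(2) = 0.76508954
uc = sqrt(0.61949245^2 + 0.55656566^2 + 0.76508954^2) = 1.1308838
U = k * uc = 2 * 1.1308838
U = 2.2618

2.2618


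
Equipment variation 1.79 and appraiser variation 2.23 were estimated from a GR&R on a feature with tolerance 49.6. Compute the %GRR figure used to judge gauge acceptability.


GRR = sqrt(EV^2 + AV^2) = sqrt(1.79^2 + 2.23^2) = 2.8595454
%GRR = GRR / tol * 100 = 2.8595454 / 49.6 * 100
%GRR = 5.7652

5.7652


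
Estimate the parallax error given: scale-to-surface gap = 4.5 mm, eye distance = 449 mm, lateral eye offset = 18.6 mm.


error = h * offset / d
= 4.5 * 18.6 / 449
= 0.1864

0.1864


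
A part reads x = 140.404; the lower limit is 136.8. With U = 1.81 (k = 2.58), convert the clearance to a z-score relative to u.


u = U / k = 1.81 / 2.58 = 0.70155039
margin = |LSL - x| = |136.8 - 140.404| = 3.604
z = margin / u = 3.604 / 0.70155039
z = 5.1372

5.1372


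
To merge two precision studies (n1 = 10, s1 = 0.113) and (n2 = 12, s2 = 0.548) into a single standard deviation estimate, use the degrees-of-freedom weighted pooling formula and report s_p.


s_p = sqrt(((n1-1)*s1^2 + (n2-1)*s2^2) / (n1+n2-2))
numerator = (10-1)*0.113^2 + (12-1)*0.548^2 = 0.114921 + 3.303344 = 3.418265
denominator = 10 + 12 - 2 = 20
s_p^2 = 3.418265 / 20 = 0.17091325
s_p = sqrt(0.17091325) = 0.4134

0.4134


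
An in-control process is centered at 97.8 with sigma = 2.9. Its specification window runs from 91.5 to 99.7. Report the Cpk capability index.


Cpu = (USL - mean) / (3*sigma) = (99.7 - 97.8) / (3*2.9) = 0.2184
Cpl = (mean - LSL) / (3*sigma) = (97.8 - 91.5) / (3*2.9) = 0.7241
Cpk = min(Cpu, Cpl) = 0.2184

0.2184


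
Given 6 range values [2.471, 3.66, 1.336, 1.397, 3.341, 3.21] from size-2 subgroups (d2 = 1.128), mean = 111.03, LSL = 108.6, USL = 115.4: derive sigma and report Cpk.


R_bar = (2.471 + 3.66 + 1.336 + 1.397 + 3.341 + 3.21) / 6 = 2.5691667
sigma = R_bar / d2 = 2.5691667 / 1.128 = 2.2776301
Cp = (USL - LSL)/(6*sigma) = (115.4 - 108.6)/(6*2.2776301) = 0.4976
Cpu = (115.4 - 111.03)/(3*2.2776301) = 0.6396
Cpl = (111.03 - 108.6)/(3*2.2776301) = 0.3556
Cpk = min(Cpu, Cpl) = 0.3556

0.3556


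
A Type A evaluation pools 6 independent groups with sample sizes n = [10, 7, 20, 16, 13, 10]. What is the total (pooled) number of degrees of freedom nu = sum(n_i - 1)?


nu = sum_i (n_i - 1)
nu = ((10 - 1) + (7 - 1) + (20 - 1) + (16 - 1) + (13 - 1) + (10 - 1))
nu = 9 + 6 + 19 + 15 + 12 + 9
nu = 70

70


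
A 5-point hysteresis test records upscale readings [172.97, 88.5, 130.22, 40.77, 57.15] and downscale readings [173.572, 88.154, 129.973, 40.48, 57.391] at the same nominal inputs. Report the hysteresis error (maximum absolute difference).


|172.97 - 173.572| = 0.6020
|88.5 - 88.154| = 0.3460
|130.22 - 129.973| = 0.2470
|40.77 - 40.48| = 0.2900
|57.15 - 57.391| = 0.2410
hysteresis = max(diffs) = 0.6020

0.6020


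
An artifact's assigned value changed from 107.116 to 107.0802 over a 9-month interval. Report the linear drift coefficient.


rate = (v2 - v1) / months
= (107.0802 - 107.116) / 9
= -0.0358 / 9
= -0.0040

-0.0040


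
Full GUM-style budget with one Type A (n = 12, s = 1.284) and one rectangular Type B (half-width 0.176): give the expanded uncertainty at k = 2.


u_A = s / sqrt(n) = 1.284 / sqrt(12) = 0.37065887
u_B = half_width / sqrt(3) = 0.176 / sqrt(3) = 0.10161365
uc = sqrt(u_A^2 + u_B^2) = sqrt(0.37065887^2 + 0.10161365^2) = 0.38433492
U = k * uc = 2 * 0.38433492
U = 0.7687

0.7687


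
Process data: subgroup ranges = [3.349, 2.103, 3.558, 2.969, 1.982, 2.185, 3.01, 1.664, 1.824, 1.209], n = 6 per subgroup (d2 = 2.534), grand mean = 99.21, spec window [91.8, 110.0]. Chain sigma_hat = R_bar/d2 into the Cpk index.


R_bar = (3.349 + 2.103 + 3.558 + 2.969 + 1.982 + 2.185 + 3.01 + 1.664 + 1.824 + 1.209) / 10 = 2.3853
sigma = R_bar / d2 = 2.3853 / 2.534 = 0.94131807
Cp = (USL - LSL)/(6*sigma) = (110.0 - 91.8)/(6*0.94131807) = 3.2224
Cpu = (110.0 - 99.21)/(3*0.94131807) = 3.8209
Cpl = (99.21 - 91.8)/(3*0.94131807) = 2.6240
Cpk = min(Cpu, Cpl) = 2.6240

2.6240


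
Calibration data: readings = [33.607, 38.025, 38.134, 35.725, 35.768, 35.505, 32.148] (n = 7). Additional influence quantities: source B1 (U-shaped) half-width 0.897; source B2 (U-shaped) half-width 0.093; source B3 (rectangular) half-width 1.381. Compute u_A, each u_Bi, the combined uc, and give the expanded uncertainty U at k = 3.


mean = (33.607 + 38.025 + 38.134 + 35.725 + 35.768 + 35.505 + 32.148) / 7 = 35.55885714
s = sqrt(sum((x - mean)^2)/(n-1)) = 2.1691457
u_A = s / sqrt(n) = 2.1691457 / sqrt(7) = 0.81986001
u_B1 = 0.897 / sqrt(2) = 0.63427478
u_B2 = 0.093 / sqrt(2) = 0.065760931
u_B3 = 1.381 / sqrt(3) = 0.79732072
uc = sqrt(0.81986001^2 + 0.63427478^2 + 0.065760931^2 + 0.79732072^2) = 1.3093967
U = k * uc = 3 * 1.3093967
U = 3.9282

3.9282


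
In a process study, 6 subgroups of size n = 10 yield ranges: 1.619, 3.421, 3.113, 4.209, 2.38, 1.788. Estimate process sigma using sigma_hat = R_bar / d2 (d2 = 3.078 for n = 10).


R_bar = (1.619 + 3.421 + 3.113 + 4.209 + 2.38 + 1.788) / 6
R_bar = 16.53 / 6 = 2.755
sigma_hat = R_bar / d2 = 2.755 / 3.078 = 0.8951

0.8951


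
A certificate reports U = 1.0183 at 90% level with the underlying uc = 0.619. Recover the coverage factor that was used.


k = U / uc
k = 1.0183 / 0.619
k = 1.645

1.645


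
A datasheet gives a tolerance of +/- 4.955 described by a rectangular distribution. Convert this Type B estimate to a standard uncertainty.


u_B = half_width / sqrt(3)
u_B = 4.955 / 1.7320508
u_B = 2.8608

2.8608


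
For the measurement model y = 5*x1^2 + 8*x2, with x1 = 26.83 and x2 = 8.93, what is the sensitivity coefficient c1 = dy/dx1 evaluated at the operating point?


y = 5*x1^2 + 8*x2
dy/dx1 = 2*5*x1
Evaluate at x1 = 26.83: c1 = 10 * 26.83
c1 = 268.3000

268.3000


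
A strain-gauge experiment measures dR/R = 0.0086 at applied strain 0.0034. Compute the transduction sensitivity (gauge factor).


GF = (dR/R) / epsilon
= 0.0086 / 0.0034
= 2.5294

2.5294


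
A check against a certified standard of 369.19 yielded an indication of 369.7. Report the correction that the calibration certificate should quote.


Correction = standard - reading
= 369.19 - 369.7
= -0.5100

-0.5100


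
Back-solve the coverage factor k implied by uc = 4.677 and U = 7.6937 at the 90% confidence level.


k = U / uc
k = 7.6937 / 4.677
k = 1.645

1.645


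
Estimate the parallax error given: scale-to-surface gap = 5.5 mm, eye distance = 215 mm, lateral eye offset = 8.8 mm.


error = h * offset / d
= 5.5 * 8.8 / 215
= 0.2251

0.2251


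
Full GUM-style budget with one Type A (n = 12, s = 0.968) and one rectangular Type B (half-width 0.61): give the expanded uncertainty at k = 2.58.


u_A = s / sqrt(n) = 0.968 / sqrt(12) = 0.27943753
u_B = half_width / sqrt(3) = 0.61 / sqrt(3) = 0.35218366
uc = sqrt(u_A^2 + u_B^2) = sqrt(0.27943753^2 + 0.35218366^2) = 0.44957609
U = k * uc = 2.58 * 0.44957609
U = 1.1599

1.1599


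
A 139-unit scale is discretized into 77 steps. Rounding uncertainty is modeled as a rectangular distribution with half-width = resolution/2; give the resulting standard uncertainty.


resolution = range / divisions
resolution = 139 / 77 = 1.8051948
u_res = resolution / (2*sqrt(3))
u_res = 1.8051948 / 3.4641016
u_res = 0.5211

0.5211


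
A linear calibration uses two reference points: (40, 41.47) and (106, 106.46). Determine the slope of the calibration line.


slope = (y2 - y1) / (x2 - x1)
= (106.46 - 41.47) / (106 - 40)
= 64.9900 / 66
= 0.9847

0.9847


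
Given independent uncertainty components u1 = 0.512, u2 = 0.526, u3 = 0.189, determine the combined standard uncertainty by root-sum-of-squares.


uc = sqrt(0.512^2 + 0.526^2 + 0.189^2)
uc = sqrt(0.574541)
uc = 0.7580

0.7580


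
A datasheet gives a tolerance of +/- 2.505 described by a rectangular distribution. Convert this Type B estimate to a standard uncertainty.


u_B = half_width / sqrt(3)
u_B = 2.505 / 1.7320508
u_B = 1.4463

1.4463


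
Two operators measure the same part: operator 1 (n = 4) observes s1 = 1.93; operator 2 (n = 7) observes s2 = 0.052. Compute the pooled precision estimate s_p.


s_p = sqrt(((n1-1)*s1^2 + (n2-1)*s2^2) / (n1+n2-2))
numerator = (4-1)*1.93^2 + (7-1)*0.052^2 = 11.1747 + 0.016224 = 11.190924
denominator = 4 + 7 - 2 = 9
s_p^2 = 11.190924 / 9 = 1.243436
s_p = sqrt(1.243436) = 1.1151

1.1151


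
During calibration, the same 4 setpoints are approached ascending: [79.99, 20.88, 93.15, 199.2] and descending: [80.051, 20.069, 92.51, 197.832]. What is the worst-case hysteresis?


|79.99 - 80.051| = 0.0610
|20.88 - 20.069| = 0.8110
|93.15 - 92.51| = 0.6400
|199.2 - 197.832| = 1.3680
hysteresis = max(diffs) = 1.3680

1.3680


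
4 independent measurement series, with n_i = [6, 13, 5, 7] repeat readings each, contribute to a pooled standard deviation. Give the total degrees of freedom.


nu = sum_i (n_i - 1)
nu = ((6 - 1) + (13 - 1) + (5 - 1) + (7 - 1))
nu = 5 + 12 + 4 + 6
nu = 27

27


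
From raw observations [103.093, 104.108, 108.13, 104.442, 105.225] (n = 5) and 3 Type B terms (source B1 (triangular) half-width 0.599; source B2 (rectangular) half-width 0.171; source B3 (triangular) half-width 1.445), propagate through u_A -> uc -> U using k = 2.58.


mean = (103.093 + 104.108 + 108.13 + 104.442 + 105.225) / 5 = 104.9996
s = sqrt(sum((x - mean)^2)/(n-1)) = 1.9099215
u_A = s / sqrt(n) = 1.9099215 / sqrt(5) = 0.85414286
u_B1 = 0.599 / sqrt(6) = 0.24454073
u_B2 = 0.171 / sqrt(3) = 0.098726896
u_B3 = 1.445 / sqrt(6) = 0.58991878
uc = sqrt(0.85414286^2 + 0.24454073^2 + 0.098726896^2 + 0.58991878^2) = 1.0710328
U = k * uc = 2.58 * 1.0710328
U = 2.7633

2.7633


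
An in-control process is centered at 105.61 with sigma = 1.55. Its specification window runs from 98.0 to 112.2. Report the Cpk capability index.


Cpu = (USL - mean) / (3*sigma) = (112.2 - 105.61) / (3*1.55) = 1.4172
Cpl = (mean - LSL) / (3*sigma) = (105.61 - 98.0) / (3*1.55) = 1.6366
Cpk = min(Cpu, Cpl) = 1.4172

1.4172


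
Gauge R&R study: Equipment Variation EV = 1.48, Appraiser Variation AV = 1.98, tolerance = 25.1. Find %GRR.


GRR = sqrt(EV^2 + AV^2) = sqrt(1.48^2 + 1.98^2) = 2.4720032
%GRR = GRR / tol * 100 = 2.4720032 / 25.1 * 100
%GRR = 9.8486

9.8486


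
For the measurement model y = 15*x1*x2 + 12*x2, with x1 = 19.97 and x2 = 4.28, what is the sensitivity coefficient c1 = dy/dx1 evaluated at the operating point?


y = 15*x1*x2 + 12*x2
dy/dx1 = 15*x2
Evaluate at x2 = 4.28: c1 = 15 * 4.28
c1 = 64.2000

64.2000


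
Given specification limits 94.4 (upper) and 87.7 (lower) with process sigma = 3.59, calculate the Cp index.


Cp = (USL - LSL) / (6 * sigma)
= (94.4 - 87.7) / (6 * 3.59)
= 6.7000 / 21.5400
= 0.3110

0.3110


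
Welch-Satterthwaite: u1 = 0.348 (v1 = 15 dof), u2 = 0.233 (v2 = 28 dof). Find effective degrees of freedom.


uc = sqrt(u1^2 + u2^2) = sqrt(0.348^2 + 0.233^2) = 0.41879947
v_eff = uc^4 / (u1^4/v1 + u2^4/v2)
= 0.41879947^4 / (0.348^4/15 + 0.233^4/28)
= 0.030762703 / 0.0010830058
v_eff = 28.4049

28.4049


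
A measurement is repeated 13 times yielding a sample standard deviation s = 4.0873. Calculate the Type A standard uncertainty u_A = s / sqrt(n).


u_A = s / sqrt(n)
u_A = 4.0873 / sqrt(13)
u_A = 4.0873 / 3.6055513
u_A = 1.1336

1.1336


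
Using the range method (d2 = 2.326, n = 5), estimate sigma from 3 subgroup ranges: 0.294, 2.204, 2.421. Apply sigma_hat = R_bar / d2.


R_bar = (0.294 + 2.204 + 2.421) / 3
R_bar = 4.919 / 3 = 1.6396667
sigma_hat = R_bar / d2 = 1.6396667 / 2.326 = 0.7049

0.7049


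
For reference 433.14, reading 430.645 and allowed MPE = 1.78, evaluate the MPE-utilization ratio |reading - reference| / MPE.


e = indication - reference = 430.645 - 433.14 = -2.4950
|e| = 2.4950
ratio = |e| / MPE = 2.4950 / 1.78
ratio = 1.4017

1.4017


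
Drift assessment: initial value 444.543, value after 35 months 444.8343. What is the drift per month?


rate = (v2 - v1) / months
= (444.8343 - 444.543) / 35
= 0.2913 / 35
= 0.0083

0.0083


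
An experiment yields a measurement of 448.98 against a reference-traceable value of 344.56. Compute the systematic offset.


Systematic error = measured - true
= 448.98 - 344.56
= 104.4200

104.4200


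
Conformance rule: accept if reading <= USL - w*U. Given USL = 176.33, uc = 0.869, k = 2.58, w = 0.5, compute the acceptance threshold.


U = k * uc = 2.58 * 0.869 = 2.24202
guard band g = w * U = 0.5 * 2.24202 = 1.12101
AL = USL - g = 176.33 - 1.12101
AL = 175.2090

175.2090


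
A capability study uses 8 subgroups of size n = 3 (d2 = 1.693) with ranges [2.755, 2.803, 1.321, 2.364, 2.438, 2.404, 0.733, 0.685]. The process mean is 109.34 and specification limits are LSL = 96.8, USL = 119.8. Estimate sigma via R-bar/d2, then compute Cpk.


R_bar = (2.755 + 2.803 + 1.321 + 2.364 + 2.438 + 2.404 + 0.733 + 0.685) / 8 = 1.937875
sigma = R_bar / d2 = 1.937875 / 1.693 = 1.1446397
Cp = (USL - LSL)/(6*sigma) = (119.8 - 96.8)/(6*1.1446397) = 3.3489
Cpu = (119.8 - 109.34)/(3*1.1446397) = 3.0461
Cpl = (109.34 - 96.8)/(3*1.1446397) = 3.6518
Cpk = min(Cpu, Cpl) = 3.0461

3.0461


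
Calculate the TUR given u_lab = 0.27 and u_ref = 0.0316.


TUR = u_lab / u_ref
= 0.27 / 0.0316
= 8.5443

8.5443


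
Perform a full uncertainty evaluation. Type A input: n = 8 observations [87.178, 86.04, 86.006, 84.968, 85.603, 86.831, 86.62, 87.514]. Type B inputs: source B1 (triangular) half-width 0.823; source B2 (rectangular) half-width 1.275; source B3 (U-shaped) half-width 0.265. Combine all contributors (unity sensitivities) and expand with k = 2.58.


mean = (87.178 + 86.04 + 86.006 + 84.968 + 85.603 + 86.831 + 86.62 + 87.514) / 8 = 86.345
s = sqrt(sum((x - mean)^2)/(n-1)) = 0.84742551
u_A = s / sqrt(n) = 0.84742551 / sqrt(8) = 0.29961016
u_B1 = 0.823 / sqrt(6) = 0.33598834
u_B2 = 1.275 / sqrt(3) = 0.73612159
u_B3 = 0.265 / sqrt(2) = 0.1873833
uc = sqrt(0.29961016^2 + 0.33598834^2 + 0.73612159^2 + 0.1873833^2) = 0.88297333
U = k * uc = 2.58 * 0.88297333
U = 2.2781

2.2781


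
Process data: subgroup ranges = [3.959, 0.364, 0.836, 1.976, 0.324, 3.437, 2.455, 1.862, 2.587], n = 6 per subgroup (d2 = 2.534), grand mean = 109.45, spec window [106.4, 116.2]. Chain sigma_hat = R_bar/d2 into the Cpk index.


R_bar = (3.959 + 0.364 + 0.836 + 1.976 + 0.324 + 3.437 + 2.455 + 1.862 + 2.587) / 9 = 1.9777778
sigma = R_bar / d2 = 1.9777778 / 2.534 = 0.78049637
Cp = (USL - LSL)/(6*sigma) = (116.2 - 106.4)/(6*0.78049637) = 2.0927
Cpu = (116.2 - 109.45)/(3*0.78049637) = 2.8828
Cpl = (109.45 - 106.4)/(3*0.78049637) = 1.3026
Cpk = min(Cpu, Cpl) = 1.3026

1.3026


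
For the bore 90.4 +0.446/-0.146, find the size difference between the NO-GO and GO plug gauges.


GO = nominal - lower_tol (smallest hole = maximum material condition)
GO = 90.4 - 0.146 = 90.254
NO-GO = nominal + upper_tol (largest hole = least material condition)
NO-GO = 90.4 + 0.446 = 90.846
spread = NO-GO - GO = 90.846 - 90.254 = 0.5920

0.5920


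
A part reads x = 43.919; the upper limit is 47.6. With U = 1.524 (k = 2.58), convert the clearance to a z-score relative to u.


u = U / k = 1.524 / 2.58 = 0.59069767
margin = |USL - x| = |47.6 - 43.919| = 3.681
z = margin / u = 3.681 / 0.59069767
z = 6.2316

6.2316


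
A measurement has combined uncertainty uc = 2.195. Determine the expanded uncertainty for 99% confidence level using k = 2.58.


U = k * uc
U = 2.58 * 2.195
U = 5.6631

5.6631


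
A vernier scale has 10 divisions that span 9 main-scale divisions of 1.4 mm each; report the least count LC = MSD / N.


LC = MSD / n_div
= 1.4 / 10
= 0.1400

0.1400


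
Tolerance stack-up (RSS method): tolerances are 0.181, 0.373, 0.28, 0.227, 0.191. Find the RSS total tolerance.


RSS = sqrt(0.181^2 + 0.373^2 + 0.28^2 + 0.227^2 + 0.191^2)
= sqrt(0.3383)
= 0.5816

0.5816


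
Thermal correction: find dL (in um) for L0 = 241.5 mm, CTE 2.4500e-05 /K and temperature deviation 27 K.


dL = L * alpha * dT
= 241.5 * 2.4500e-05 * 27
= 0.1597523 mm
dL_um = 0.1597523 * 1000 = 159.7523 um

159.7523


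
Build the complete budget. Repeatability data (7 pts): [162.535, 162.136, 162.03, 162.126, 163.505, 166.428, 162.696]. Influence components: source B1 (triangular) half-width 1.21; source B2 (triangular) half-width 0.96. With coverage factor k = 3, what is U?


mean = (162.535 + 162.136 + 162.03 + 162.126 + 163.505 + 166.428 + 162.696) / 7 = 163.0651429
s = sqrt(sum((x - mean)^2)/(n-1)) = 1.5671852
u_A = s / sqrt(n) = 1.5671852 / sqrt(7) = 0.59234033
u_B1 = 1.21 / sqrt(6) = 0.49398043
u_B2 = 0.96 / sqrt(6) = 0.39191836
uc = sqrt(0.59234033^2 + 0.49398043^2 + 0.39191836^2) = 0.86514954
U = k * uc = 3 * 0.86514954
U = 2.5954

2.5954


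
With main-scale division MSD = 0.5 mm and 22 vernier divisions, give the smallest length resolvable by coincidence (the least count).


LC = MSD / n_div
= 0.5 / 22
= 0.0227

0.0227


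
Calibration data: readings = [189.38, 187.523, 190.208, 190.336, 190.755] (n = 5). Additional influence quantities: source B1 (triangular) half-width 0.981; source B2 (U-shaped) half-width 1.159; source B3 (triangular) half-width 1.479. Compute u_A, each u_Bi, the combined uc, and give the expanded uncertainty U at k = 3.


mean = (189.38 + 187.523 + 190.208 + 190.336 + 190.755) / 5 = 189.6404
s = sqrt(sum((x - mean)^2)/(n-1)) = 1.2844798
u_A = s / sqrt(n) = 1.2844798 / sqrt(5) = 0.57443683
u_B1 = 0.981 / sqrt(6) = 0.40049157
u_B2 = 1.159 / sqrt(2) = 0.81953676
u_B3 = 1.479 / sqrt(6) = 0.60379922
uc = sqrt(0.57443683^2 + 0.40049157^2 + 0.81953676^2 + 0.60379922^2) = 1.2355506
U = k * uc = 3 * 1.2355506
U = 3.7067

3.7067


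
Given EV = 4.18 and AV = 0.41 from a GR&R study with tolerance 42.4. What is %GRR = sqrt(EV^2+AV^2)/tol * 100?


GRR = sqrt(EV^2 + AV^2) = sqrt(4.18^2 + 0.41^2) = 4.2000595
%GRR = GRR / tol * 100 = 4.2000595 / 42.4 * 100
%GRR = 9.9058

9.9058


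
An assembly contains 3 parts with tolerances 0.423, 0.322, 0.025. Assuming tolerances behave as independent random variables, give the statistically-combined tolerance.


RSS = sqrt(0.423^2 + 0.322^2 + 0.025^2)
= sqrt(0.283238)
= 0.5322

0.5322


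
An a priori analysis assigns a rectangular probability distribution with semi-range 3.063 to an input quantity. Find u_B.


u_B = half_width / sqrt(3)
u_B = 3.063 / 1.7320508
u_B = 1.7684

1.7684


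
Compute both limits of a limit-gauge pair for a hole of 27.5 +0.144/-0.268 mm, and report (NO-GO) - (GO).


GO = nominal - lower_tol (smallest hole = maximum material condition)
GO = 27.5 - 0.268 = 27.232
NO-GO = nominal + upper_tol (largest hole = least material condition)
NO-GO = 27.5 + 0.144 = 27.644
spread = NO-GO - GO = 27.644 - 27.232 = 0.4120

0.4120


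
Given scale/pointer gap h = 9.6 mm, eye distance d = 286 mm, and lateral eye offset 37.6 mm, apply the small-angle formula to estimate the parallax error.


error = h * offset / d
= 9.6 * 37.6 / 286
= 1.2621

1.2621


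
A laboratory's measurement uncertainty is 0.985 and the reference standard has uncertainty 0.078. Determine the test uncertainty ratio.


TUR = u_lab / u_ref
= 0.985 / 0.078
= 12.6282

12.6282


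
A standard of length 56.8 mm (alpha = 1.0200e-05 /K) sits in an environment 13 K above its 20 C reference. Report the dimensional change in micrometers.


dL = L * alpha * dT
= 56.8 * 1.0200e-05 * 13
= 0.0075317 mm
dL_um = 0.0075317 * 1000 = 7.5317 um

7.5317


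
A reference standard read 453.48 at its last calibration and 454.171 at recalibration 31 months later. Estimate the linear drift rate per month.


rate = (v2 - v1) / months
= (454.171 - 453.48) / 31
= 0.6910 / 31
= 0.0223

0.0223


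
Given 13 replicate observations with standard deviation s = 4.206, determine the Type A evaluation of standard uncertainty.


u_A = s / sqrt(n)
u_A = 4.206 / sqrt(13)
u_A = 4.206 / 3.6055513
u_A = 1.1665

1.1665


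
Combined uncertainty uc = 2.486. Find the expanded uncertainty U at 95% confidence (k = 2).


U = k * uc
U = 2 * 2.486
U = 4.9720

4.9720


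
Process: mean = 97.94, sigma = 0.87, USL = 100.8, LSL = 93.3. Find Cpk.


Cpu = (USL - mean) / (3*sigma) = (100.8 - 97.94) / (3*0.87) = 1.0958
Cpl = (mean - LSL) / (3*sigma) = (97.94 - 93.3) / (3*0.87) = 1.7778
Cpk = min(Cpu, Cpl) = 1.0958

1.0958


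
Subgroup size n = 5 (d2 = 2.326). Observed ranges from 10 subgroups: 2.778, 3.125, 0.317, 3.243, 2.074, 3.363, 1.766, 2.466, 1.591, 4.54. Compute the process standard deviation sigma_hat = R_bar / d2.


R_bar = (2.778 + 3.125 + 0.317 + 3.243 + 2.074 + 3.363 + 1.766 + 2.466 + 1.591 + 4.54) / 10
R_bar = 25.263 / 10 = 2.5263
sigma_hat = R_bar / d2 = 2.5263 / 2.326 = 1.0861

1.0861


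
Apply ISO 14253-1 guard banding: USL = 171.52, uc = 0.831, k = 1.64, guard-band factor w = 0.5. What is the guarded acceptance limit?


U = k * uc = 1.64 * 0.831 = 1.36284
guard band g = w * U = 0.5 * 1.36284 = 0.68142
AL = USL - g = 171.52 - 0.68142
AL = 170.8386

170.8386


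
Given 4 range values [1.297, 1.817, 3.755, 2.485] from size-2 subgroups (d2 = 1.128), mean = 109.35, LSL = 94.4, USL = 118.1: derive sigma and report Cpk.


R_bar = (1.297 + 1.817 + 3.755 + 2.485) / 4 = 2.3385
sigma = R_bar / d2 = 2.3385 / 1.128 = 2.0731383
Cp = (USL - LSL)/(6*sigma) = (118.1 - 94.4)/(6*2.0731383) = 1.9053
Cpu = (118.1 - 109.35)/(3*2.0731383) = 1.4069
Cpl = (109.35 - 94.4)/(3*2.0731383) = 2.4038
Cpk = min(Cpu, Cpl) = 1.4069

1.4069


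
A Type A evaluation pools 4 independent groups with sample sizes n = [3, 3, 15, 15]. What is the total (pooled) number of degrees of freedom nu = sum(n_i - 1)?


nu = sum_i (n_i - 1)
nu = ((3 - 1) + (3 - 1) + (15 - 1) + (15 - 1))
nu = 2 + 2 + 14 + 14
nu = 32

32


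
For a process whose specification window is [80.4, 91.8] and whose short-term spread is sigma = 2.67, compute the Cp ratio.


Cp = (USL - LSL) / (6 * sigma)
= (91.8 - 80.4) / (6 * 2.67)
= 11.4000 / 16.0200
= 0.7116

0.7116


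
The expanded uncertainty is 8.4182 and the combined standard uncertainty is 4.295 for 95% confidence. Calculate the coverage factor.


k = U / uc
k = 8.4182 / 4.295
k = 1.96

1.96


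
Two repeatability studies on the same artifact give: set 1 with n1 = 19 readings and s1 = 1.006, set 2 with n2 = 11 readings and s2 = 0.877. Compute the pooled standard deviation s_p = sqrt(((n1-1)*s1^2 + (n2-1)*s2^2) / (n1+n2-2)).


s_p = sqrt(((n1-1)*s1^2 + (n2-1)*s2^2) / (n1+n2-2))
numerator = (19-1)*1.006^2 + (11-1)*0.877^2 = 18.216648 + 7.69129 = 25.907938
denominator = 19 + 11 - 2 = 28
s_p^2 = 25.907938 / 28 = 0.9252835
s_p = sqrt(0.9252835) = 0.9619

0.9619


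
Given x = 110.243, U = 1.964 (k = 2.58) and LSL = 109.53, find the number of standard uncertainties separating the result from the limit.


u = U / k = 1.964 / 2.58 = 0.76124031
margin = |LSL - x| = |109.53 - 110.243| = 0.713
z = margin / u = 0.713 / 0.76124031
z = 0.9366

0.9366


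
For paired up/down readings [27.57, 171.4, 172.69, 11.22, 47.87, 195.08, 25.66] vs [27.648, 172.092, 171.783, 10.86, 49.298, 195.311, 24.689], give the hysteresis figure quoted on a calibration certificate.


|27.57 - 27.648| = 0.0780
|171.4 - 172.092| = 0.6920
|172.69 - 171.783| = 0.9070
|11.22 - 10.86| = 0.3600
|47.87 - 49.298| = 1.4280
|195.08 - 195.311| = 0.2310
|25.66 - 24.689| = 0.9710
hysteresis = max(diffs) = 1.4280

1.4280


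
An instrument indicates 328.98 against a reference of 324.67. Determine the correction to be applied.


Correction = standard - reading
= 324.67 - 328.98
= -4.3100

-4.3100


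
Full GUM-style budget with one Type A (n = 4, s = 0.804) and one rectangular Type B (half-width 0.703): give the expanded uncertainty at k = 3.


u_A = s / sqrt(n) = 0.804 / sqrt(4) = 0.402
u_B = half_width / sqrt(3) = 0.703 / sqrt(3) = 0.40587724
uc = sqrt(u_A^2 + u_B^2) = sqrt(0.402^2 + 0.40587724^2) = 0.57126205
U = k * uc = 3 * 0.57126205
U = 1.7138

1.7138


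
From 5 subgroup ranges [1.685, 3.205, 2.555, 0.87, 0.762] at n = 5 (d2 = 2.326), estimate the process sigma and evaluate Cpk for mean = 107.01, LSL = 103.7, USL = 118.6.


R_bar = (1.685 + 3.205 + 2.555 + 0.87 + 0.762) / 5 = 1.8154
sigma = R_bar / d2 = 1.8154 / 2.326 = 0.78048151
Cp = (USL - LSL)/(6*sigma) = (118.6 - 103.7)/(6*0.78048151) = 3.1818
Cpu = (118.6 - 107.01)/(3*0.78048151) = 4.9499
Cpl = (107.01 - 103.7)/(3*0.78048151) = 1.4137
Cpk = min(Cpu, Cpl) = 1.4137

1.4137


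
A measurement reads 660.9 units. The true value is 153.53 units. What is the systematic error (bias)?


Systematic error = measured - true
= 660.9 - 153.53
= 507.3700

507.3700


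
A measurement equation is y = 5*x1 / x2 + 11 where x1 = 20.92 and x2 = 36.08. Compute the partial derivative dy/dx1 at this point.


y = 5*x1 / x2 + 11
dy/dx1 = 5/x2
Evaluate at x2 = 36.08: c1 = 5 / 36.08
c1 = 0.1386

0.1386


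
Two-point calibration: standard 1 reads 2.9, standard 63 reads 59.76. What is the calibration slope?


slope = (y2 - y1) / (x2 - x1)
= (59.76 - 2.9) / (63 - 1)
= 56.8600 / 62
= 0.9171

0.9171


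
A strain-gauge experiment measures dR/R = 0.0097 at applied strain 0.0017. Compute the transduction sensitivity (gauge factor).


GF = (dR/R) / epsilon
= 0.0097 / 0.0017
= 5.7059

5.7059


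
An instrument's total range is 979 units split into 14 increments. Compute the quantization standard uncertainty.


resolution = range / divisions
resolution = 979 / 14 = 69.928571
u_res = resolution / (2*sqrt(3))
u_res = 69.928571 / 3.4641016
u_res = 20.1866

20.1866


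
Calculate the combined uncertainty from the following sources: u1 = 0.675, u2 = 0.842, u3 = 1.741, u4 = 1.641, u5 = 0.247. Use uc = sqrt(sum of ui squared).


uc = sqrt(0.675^2 + 0.842^2 + 1.741^2 + 1.641^2 + 0.247^2)
uc = sqrt(6.94956)
uc = 2.6362

2.6362


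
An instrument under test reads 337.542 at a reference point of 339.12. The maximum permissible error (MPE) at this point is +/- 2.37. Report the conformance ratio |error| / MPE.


e = indication - reference = 337.542 - 339.12 = -1.5780
|e| = 1.5780
ratio = |e| / MPE = 1.5780 / 2.37
ratio = 0.6658

0.6658


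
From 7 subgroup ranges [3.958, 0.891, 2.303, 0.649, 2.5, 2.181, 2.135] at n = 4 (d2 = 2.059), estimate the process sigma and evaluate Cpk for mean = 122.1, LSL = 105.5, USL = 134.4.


R_bar = (3.958 + 0.891 + 2.303 + 0.649 + 2.5 + 2.181 + 2.135) / 7 = 2.0881429
sigma = R_bar / d2 = 2.0881429 / 2.059 = 1.0141539
Cp = (USL - LSL)/(6*sigma) = (134.4 - 105.5)/(6*1.0141539) = 4.7494
Cpu = (134.4 - 122.1)/(3*1.0141539) = 4.0428
Cpl = (122.1 - 105.5)/(3*1.0141539) = 5.4561
Cpk = min(Cpu, Cpl) = 4.0428

4.0428


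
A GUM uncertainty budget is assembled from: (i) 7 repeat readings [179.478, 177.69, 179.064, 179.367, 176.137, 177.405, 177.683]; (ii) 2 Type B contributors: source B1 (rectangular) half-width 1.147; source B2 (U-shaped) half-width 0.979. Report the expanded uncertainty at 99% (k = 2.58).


mean = (179.478 + 177.69 + 179.064 + 179.367 + 176.137 + 177.405 + 177.683) / 7 = 178.1177143
s = sqrt(sum((x - mean)^2)/(n-1)) = 1.2321834
u_A = s / sqrt(n) = 1.2321834 / sqrt(7) = 0.46572155
u_B1 = 1.147 / sqrt(3) = 0.66222076
u_B2 = 0.979 / sqrt(2) = 0.69225754
uc = sqrt(0.46572155^2 + 0.66222076^2 + 0.69225754^2) = 1.0652011
U = k * uc = 2.58 * 1.0652011
U = 2.7482

2.7482


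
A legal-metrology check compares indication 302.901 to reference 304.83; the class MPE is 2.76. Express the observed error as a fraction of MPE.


e = indication - reference = 302.901 - 304.83 = -1.9290
|e| = 1.9290
ratio = |e| / MPE = 1.9290 / 2.76
ratio = 0.6989

0.6989


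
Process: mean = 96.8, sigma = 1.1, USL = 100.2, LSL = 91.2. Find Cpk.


Cpu = (USL - mean) / (3*sigma) = (100.2 - 96.8) / (3*1.1) = 1.0303
Cpl = (mean - LSL) / (3*sigma) = (96.8 - 91.2) / (3*1.1) = 1.6970
Cpk = min(Cpu, Cpl) = 1.0303

1.0303


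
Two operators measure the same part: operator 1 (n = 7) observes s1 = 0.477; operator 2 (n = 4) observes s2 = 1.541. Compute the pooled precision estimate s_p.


s_p = sqrt(((n1-1)*s1^2 + (n2-1)*s2^2) / (n1+n2-2))
numerator = (7-1)*0.477^2 + (4-1)*1.541^2 = 1.365174 + 7.124043 = 8.489217
denominator = 7 + 4 - 2 = 9
s_p^2 = 8.489217 / 9 = 0.94324633
s_p = sqrt(0.94324633) = 0.9712

0.9712


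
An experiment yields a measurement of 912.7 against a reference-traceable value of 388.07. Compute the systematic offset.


Systematic error = measured - true
= 912.7 - 388.07
= 524.6300

524.6300


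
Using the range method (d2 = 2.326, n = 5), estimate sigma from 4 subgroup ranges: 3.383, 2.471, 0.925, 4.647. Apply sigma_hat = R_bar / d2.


R_bar = (3.383 + 2.471 + 0.925 + 4.647) / 4
R_bar = 11.426 / 4 = 2.8565
sigma_hat = R_bar / d2 = 2.8565 / 2.326 = 1.2281

1.2281


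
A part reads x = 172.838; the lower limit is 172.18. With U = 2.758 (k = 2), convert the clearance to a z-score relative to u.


u = U / k = 2.758 / 2 = 1.379
margin = |LSL - x| = |172.18 - 172.838| = 0.658
z = margin / u = 0.658 / 1.379
z = 0.4772

0.4772


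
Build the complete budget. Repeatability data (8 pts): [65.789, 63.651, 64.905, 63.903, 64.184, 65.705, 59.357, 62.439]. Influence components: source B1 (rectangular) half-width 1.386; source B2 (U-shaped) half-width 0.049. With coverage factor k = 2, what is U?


mean = (65.789 + 63.651 + 64.905 + 63.903 + 64.184 + 65.705 + 59.357 + 62.439) / 8 = 63.741625
s = sqrt(sum((x - mean)^2)/(n-1)) = 2.089147
u_A = s / sqrt(n) = 2.089147 / sqrt(8) = 0.73862501
u_B1 = 1.386 / sqrt(3) = 0.80020747
u_B2 = 0.049 / sqrt(2) = 0.034648232
uc = sqrt(0.73862501^2 + 0.80020747^2 + 0.034648232^2) = 1.0895409
U = k * uc = 2 * 1.0895409
U = 2.1791

2.1791


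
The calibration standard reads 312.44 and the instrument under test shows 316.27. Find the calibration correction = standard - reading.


Correction = standard - reading
= 312.44 - 316.27
= -3.8300

-3.8300


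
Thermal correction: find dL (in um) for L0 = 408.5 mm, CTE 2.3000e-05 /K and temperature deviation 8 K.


dL = L * alpha * dT
= 408.5 * 2.3000e-05 * 8
= 0.0751640 mm
dL_um = 0.0751640 * 1000 = 75.1640 um

75.1640


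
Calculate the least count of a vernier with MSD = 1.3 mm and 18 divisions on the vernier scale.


LC = MSD / n_div
= 1.3 / 18
= 0.0722

0.0722


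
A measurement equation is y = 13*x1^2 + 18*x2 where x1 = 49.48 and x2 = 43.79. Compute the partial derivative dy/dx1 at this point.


y = 13*x1^2 + 18*x2
dy/dx1 = 2*13*x1
Evaluate at x1 = 49.48: c1 = 26 * 49.48
c1 = 1286.4800

1286.4800


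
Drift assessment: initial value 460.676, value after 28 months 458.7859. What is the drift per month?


rate = (v2 - v1) / months
= (458.7859 - 460.676) / 28
= -1.8901 / 28
= -0.0675

-0.0675


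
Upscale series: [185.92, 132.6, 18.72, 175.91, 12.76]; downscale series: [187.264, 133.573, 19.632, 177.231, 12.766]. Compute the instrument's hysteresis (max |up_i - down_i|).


|185.92 - 187.264| = 1.3440
|132.6 - 133.573| = 0.9730
|18.72 - 19.632| = 0.9120
|175.91 - 177.231| = 1.3210
|12.76 - 12.766| = 0.0060
hysteresis = max(diffs) = 1.3440

1.3440


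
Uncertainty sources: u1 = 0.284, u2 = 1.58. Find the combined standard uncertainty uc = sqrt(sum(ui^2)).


uc = sqrt(0.284^2 + 1.58^2)
uc = sqrt(2.577056)
uc = 1.6053

1.6053


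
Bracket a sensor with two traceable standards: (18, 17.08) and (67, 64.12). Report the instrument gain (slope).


slope = (y2 - y1) / (x2 - x1)
= (64.12 - 17.08) / (67 - 18)
= 47.0400 / 49
= 0.9600

0.9600


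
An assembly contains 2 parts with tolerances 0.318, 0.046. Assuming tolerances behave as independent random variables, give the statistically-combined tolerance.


RSS = sqrt(0.318^2 + 0.046^2)
= sqrt(0.10324)
= 0.3213

0.3213


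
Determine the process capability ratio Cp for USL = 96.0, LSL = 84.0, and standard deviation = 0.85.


Cp = (USL - LSL) / (6 * sigma)
= (96.0 - 84.0) / (6 * 0.85)
= 12.0000 / 5.1000
= 2.3529

2.3529


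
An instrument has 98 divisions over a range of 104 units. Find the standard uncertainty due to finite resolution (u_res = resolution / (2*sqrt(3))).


resolution = range / divisions
resolution = 104 / 98 = 1.0612245
u_res = resolution / (2*sqrt(3))
u_res = 1.0612245 / 3.4641016
u_res = 0.3063

0.3063


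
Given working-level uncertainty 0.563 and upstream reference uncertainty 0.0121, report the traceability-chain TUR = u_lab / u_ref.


TUR = u_lab / u_ref
= 0.563 / 0.0121
= 46.5289

46.5289


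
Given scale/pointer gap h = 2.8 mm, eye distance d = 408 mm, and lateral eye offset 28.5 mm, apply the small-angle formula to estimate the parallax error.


error = h * offset / d
= 2.8 * 28.5 / 408
= 0.1956

0.1956


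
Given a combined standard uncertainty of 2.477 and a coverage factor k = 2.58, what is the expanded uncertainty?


U = k * uc
U = 2.58 * 2.477
U = 6.3907

6.3907


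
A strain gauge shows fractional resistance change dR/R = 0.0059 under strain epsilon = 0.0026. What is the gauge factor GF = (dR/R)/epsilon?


GF = (dR/R) / epsilon
= 0.0059 / 0.0026
= 2.2692

2.2692


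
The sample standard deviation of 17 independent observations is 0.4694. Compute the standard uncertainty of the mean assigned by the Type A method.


u_A = s / sqrt(n)
u_A = 0.4694 / sqrt(17)
u_A = 0.4694 / 4.1231056
u_A = 0.1138

0.1138


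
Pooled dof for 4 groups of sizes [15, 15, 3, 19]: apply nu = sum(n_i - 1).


nu = sum_i (n_i - 1)
nu = ((15 - 1) + (15 - 1) + (3 - 1) + (19 - 1))
nu = 14 + 14 + 2 + 18
nu = 48

48


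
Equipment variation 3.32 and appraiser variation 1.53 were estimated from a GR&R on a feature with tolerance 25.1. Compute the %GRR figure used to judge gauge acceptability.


GRR = sqrt(EV^2 + AV^2) = sqrt(3.32^2 + 1.53^2) = 3.6555848
%GRR = GRR / tol * 100 = 3.6555848 / 25.1 * 100
%GRR = 14.5641

14.5641


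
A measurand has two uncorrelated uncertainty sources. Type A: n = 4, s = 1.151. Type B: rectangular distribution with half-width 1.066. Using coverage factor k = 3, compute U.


u_A = s / sqrt(n) = 1.151 / sqrt(4) = 0.5755
u_B = half_width / sqrt(3) = 1.066 / sqrt(3) = 0.61545539
uc = sqrt(u_A^2 + u_B^2) = sqrt(0.5755^2 + 0.61545539^2) = 0.84260642
U = k * uc = 3 * 0.84260642
U = 2.5278

2.5278


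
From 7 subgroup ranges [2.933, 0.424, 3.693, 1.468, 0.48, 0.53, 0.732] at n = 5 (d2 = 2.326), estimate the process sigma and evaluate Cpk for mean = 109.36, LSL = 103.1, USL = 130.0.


R_bar = (2.933 + 0.424 + 3.693 + 1.468 + 0.48 + 0.53 + 0.732) / 7 = 1.4657143
sigma = R_bar / d2 = 1.4657143 / 2.326 = 0.63014372
Cp = (USL - LSL)/(6*sigma) = (130.0 - 103.1)/(6*0.63014372) = 7.1148
Cpu = (130.0 - 109.36)/(3*0.63014372) = 10.9181
Cpl = (109.36 - 103.1)/(3*0.63014372) = 3.3114
Cpk = min(Cpu, Cpl) = 3.3114

3.3114


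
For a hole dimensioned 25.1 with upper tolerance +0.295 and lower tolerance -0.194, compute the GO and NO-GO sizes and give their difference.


GO = nominal - lower_tol (smallest hole = maximum material condition)
GO = 25.1 - 0.194 = 24.906
NO-GO = nominal + upper_tol (largest hole = least material condition)
NO-GO = 25.1 + 0.295 = 25.395
spread = NO-GO - GO = 25.395 - 24.906 = 0.4890

0.4890


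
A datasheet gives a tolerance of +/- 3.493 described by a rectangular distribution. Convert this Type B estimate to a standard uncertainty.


u_B = half_width / sqrt(3)
u_B = 3.493 / 1.7320508
u_B = 2.0167

2.0167


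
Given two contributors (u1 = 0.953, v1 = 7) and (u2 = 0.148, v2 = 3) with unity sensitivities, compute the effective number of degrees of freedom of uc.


uc = sqrt(u1^2 + u2^2) = sqrt(0.953^2 + 0.148^2) = 0.96442366
v_eff = uc^4 / (u1^4/v1 + u2^4/v2)
= 0.96442366^4 / (0.953^4/7 + 0.148^4/3)
= 0.86511019 / 0.11799473
v_eff = 7.3318

7.3318


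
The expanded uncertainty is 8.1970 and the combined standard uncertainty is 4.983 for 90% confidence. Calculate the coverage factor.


k = U / uc
k = 8.1970 / 4.983
k = 1.645

1.645
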